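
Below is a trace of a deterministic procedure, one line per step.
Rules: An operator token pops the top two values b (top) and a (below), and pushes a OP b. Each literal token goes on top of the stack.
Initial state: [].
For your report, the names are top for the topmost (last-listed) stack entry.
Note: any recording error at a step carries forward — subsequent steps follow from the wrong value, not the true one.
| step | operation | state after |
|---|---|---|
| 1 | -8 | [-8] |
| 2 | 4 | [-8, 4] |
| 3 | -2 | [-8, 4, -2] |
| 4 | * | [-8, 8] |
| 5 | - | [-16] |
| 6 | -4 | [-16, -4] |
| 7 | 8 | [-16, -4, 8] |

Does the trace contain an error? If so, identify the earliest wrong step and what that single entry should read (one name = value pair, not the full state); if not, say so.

step 4, top = -8

1. push -8: top = -8 (matches)
2. push 4: top = 4 (no discrepancy)
3. push -2: top = -2 (in agreement)
4. 4 * -2 = -8 (first mismatch against the trace)
First incorrect step: 4; the correct value is top = -8.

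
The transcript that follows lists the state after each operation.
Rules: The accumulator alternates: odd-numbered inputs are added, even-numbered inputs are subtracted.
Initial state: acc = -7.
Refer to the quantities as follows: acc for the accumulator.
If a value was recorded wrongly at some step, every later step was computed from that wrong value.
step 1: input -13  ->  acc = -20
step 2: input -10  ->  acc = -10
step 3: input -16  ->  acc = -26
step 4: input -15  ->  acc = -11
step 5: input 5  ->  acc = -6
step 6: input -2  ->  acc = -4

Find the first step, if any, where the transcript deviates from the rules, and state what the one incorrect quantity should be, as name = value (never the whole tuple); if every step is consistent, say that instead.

1. acc = -7 + -13 = -20 (agrees with the transcript)
2. acc = -20 - -10 = -10 (matches)
3. acc = -10 + -16 = -26 (in agreement)
4. acc = -26 - -15 = -11 (exactly as logged)
5. acc = -11 + 5 = -6 (agrees with the transcript)
6. acc = -6 - -2 = -4 (exactly as logged)
The recomputation confirms every line.

no error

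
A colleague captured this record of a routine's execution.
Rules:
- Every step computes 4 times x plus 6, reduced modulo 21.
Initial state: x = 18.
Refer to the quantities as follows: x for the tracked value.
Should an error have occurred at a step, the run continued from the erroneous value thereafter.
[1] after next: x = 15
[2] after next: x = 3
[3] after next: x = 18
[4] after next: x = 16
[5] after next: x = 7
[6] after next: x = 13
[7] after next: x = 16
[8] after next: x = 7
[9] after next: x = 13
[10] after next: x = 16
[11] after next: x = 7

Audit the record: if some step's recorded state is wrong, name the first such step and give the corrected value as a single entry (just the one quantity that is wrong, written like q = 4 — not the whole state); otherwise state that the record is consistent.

step 4, x = 15

step 1: x = (4*18 + 6) mod 21 = 15 -> consistent with the record
step 2: x = (4*15 + 6) mod 21 = 3 -> checks out
step 3: x = (4*3 + 6) mod 21 = 18 -> no discrepancy
step 4: x = (4*18 + 6) mod 21 = 15 -> the entry is off here
The earliest wrong entry is at step 4: it should read x = 15.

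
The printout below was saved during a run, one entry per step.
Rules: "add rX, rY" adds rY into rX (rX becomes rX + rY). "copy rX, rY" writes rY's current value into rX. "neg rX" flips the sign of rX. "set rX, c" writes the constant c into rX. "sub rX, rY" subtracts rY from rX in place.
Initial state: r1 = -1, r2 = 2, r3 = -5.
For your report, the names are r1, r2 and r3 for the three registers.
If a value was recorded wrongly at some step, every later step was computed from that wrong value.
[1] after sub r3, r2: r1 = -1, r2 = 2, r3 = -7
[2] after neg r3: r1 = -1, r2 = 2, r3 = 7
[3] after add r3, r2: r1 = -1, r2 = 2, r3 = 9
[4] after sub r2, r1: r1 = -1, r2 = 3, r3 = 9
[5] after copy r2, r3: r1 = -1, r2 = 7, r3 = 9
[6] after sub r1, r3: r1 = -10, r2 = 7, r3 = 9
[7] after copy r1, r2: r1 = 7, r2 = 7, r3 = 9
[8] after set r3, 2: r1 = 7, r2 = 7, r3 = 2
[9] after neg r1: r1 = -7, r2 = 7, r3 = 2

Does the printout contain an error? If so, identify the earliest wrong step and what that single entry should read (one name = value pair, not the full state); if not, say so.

step 5, r2 = 9

1. r3 = -5 - 2 = -7 (matches)
2. r3 = -(-7) = 7 (in agreement)
3. r3 = 7 + 2 = 9 (agrees with the printout)
4. r2 = 2 - -1 = 3 (no discrepancy)
5. r2 = 9 (first mismatch against the printout)
So the first discrepancy is step 5, where the right value is r2 = 9.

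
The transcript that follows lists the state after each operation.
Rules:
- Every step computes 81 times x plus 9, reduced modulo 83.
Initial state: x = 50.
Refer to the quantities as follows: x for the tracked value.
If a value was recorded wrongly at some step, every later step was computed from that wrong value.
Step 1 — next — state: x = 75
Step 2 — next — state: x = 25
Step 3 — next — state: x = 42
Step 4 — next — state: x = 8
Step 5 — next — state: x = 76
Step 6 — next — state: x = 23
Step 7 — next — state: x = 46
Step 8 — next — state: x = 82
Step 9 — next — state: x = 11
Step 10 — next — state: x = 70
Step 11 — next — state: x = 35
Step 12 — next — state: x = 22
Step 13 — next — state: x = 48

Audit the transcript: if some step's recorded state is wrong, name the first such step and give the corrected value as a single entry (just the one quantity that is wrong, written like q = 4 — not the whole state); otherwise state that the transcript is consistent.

step 8, x = 0

1. x = (81*50 + 9) mod 83 = 75 (agrees with the transcript)
2. x = (81*75 + 9) mod 83 = 25 (same as recorded)
3. x = (81*25 + 9) mod 83 = 42 (same as recorded)
4. x = (81*42 + 9) mod 83 = 8 (confirmed correct)
5. x = (81*8 + 9) mod 83 = 76 (agrees with the transcript)
6. x = (81*76 + 9) mod 83 = 23 (confirmed correct)
7. x = (81*23 + 9) mod 83 = 46 (no discrepancy)
8. x = (81*46 + 9) mod 83 = 0 (the transcript disagrees here)
That makes step 8 the first incorrect line — x = 0 is what it should show.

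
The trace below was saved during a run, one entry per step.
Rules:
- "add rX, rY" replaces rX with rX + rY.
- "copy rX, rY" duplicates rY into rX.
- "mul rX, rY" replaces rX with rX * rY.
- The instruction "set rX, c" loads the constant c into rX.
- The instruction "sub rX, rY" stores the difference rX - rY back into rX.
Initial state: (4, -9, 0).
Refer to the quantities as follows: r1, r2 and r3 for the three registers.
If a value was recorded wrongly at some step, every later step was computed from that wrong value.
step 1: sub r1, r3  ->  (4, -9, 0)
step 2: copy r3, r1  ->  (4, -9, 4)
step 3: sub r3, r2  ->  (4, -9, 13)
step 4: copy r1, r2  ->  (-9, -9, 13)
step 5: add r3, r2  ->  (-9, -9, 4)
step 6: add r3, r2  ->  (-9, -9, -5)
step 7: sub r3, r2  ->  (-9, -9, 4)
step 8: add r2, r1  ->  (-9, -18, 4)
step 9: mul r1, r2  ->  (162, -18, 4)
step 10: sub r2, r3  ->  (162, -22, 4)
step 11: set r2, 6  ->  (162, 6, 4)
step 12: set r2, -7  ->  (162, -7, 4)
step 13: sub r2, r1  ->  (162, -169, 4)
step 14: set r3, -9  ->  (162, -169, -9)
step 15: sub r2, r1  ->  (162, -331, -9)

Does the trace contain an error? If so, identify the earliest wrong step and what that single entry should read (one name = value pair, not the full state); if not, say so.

Step 1: r1 = 4 - 0 = 4 — verified.
Step 2: r3 = 4 — checks out.
Step 3: r3 = 4 - -9 = 13 — matches.
Step 4: r1 = -9 — no discrepancy.
Step 5: r3 = 13 + -9 = 4 — agrees with the trace.
Step 6: r3 = 4 + -9 = -5 — no discrepancy.
Step 7: r3 = -5 - -9 = 4 — agrees with the trace.
Step 8: r2 = -9 + -9 = -18 — checks out.
Step 9: r1 = -9 * -18 = 162 — exactly as logged.
Step 10: r2 = -18 - 4 = -22 — no discrepancy.
Step 11: r2 = 6 — matches.
Step 12: r2 = -7 — checks out.
Step 13: r2 = -7 - 162 = -169 — confirmed correct.
Step 14: r3 = -9 — exactly as logged.
Step 15: r2 = -169 - 162 = -331 — no discrepancy.
All steps check out; nothing to correct.

no error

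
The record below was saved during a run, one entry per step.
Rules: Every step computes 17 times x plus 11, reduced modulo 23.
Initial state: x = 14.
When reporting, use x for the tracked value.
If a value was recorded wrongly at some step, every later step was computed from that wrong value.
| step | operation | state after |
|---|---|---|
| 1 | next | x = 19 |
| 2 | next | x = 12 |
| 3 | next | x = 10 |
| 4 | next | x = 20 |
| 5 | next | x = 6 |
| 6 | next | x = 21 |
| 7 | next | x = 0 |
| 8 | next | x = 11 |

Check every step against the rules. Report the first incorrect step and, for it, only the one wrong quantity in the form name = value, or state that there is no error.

1. x = (17*14 + 11) mod 23 = 19 (same as recorded)
2. x = (17*19 + 11) mod 23 = 12 (in agreement)
3. x = (17*12 + 11) mod 23 = 8 (the recorded entry deviates here)
That makes step 3 the first incorrect line — x = 8 is what it should show.

step 3, x = 8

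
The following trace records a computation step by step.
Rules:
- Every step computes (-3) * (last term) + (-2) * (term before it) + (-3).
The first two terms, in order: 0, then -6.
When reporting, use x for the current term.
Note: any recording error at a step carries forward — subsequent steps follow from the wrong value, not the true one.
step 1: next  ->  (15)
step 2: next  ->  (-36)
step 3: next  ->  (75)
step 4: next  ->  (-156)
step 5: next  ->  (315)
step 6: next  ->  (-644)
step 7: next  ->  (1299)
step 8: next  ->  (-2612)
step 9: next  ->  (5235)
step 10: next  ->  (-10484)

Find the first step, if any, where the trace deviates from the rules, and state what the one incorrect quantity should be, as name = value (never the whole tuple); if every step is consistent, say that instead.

step 1: x = -3*(-6) + (-2)*(0) + (-3) = 15 -> consistent with the trace
step 2: x = -3*(15) + (-2)*(-6) + (-3) = -36 -> agrees with the trace
step 3: x = -3*(-36) + (-2)*(15) + (-3) = 75 -> no discrepancy
step 4: x = -3*(75) + (-2)*(-36) + (-3) = -156 -> matches
step 5: x = -3*(-156) + (-2)*(75) + (-3) = 315 -> no discrepancy
step 6: x = -3*(315) + (-2)*(-156) + (-3) = -636 -> the recorded entry deviates here
That makes step 6 the first incorrect line — x = -636 is what it should show.

step 6, x = -636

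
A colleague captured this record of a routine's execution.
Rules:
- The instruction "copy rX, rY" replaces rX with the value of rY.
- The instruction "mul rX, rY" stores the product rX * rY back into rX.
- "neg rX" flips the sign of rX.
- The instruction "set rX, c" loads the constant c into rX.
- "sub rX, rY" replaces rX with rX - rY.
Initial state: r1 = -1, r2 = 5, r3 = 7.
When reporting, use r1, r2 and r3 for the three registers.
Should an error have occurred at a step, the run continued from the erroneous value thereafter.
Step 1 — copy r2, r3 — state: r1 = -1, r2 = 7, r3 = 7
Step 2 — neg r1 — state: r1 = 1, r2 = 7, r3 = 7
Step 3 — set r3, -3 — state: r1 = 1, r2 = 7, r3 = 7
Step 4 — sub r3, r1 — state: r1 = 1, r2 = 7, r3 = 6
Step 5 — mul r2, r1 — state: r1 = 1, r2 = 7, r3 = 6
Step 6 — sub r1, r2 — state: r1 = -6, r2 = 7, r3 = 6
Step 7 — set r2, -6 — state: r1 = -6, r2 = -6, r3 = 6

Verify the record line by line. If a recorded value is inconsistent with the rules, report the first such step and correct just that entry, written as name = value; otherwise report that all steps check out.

Step 1: r2 = 7 — verified.
Step 2: r1 = -(-1) = 1 — confirmed correct.
Step 3: r3 = -3 — this is not what the record shows.
So the first discrepancy is step 3, where the right value is r3 = -3.

step 3, r3 = -3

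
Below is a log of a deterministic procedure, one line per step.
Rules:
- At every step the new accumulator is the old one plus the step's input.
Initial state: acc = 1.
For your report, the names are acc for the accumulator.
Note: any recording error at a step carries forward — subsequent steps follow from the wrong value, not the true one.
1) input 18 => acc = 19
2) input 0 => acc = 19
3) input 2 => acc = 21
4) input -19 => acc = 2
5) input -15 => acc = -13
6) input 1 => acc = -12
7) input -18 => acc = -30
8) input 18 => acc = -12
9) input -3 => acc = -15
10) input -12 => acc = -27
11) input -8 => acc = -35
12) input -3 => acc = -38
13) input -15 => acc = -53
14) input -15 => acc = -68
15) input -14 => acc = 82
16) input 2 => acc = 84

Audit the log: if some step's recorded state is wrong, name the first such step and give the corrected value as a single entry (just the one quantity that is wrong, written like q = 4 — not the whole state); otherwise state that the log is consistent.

step 15, acc = -82

Recomputing the run from the initial state:
step 1: acc = 19
step 2: acc = 19
step 3: acc = 21
step 4: acc = 2
step 5: acc = -13
step 6: acc = -12
step 7: acc = -30
step 8: acc = -12
step 9: acc = -15
step 10: acc = -27
step 11: acc = -35
step 12: acc = -38
step 13: acc = -53
step 14: acc = -68
step 15: acc = -82
step 16: acc = -80
The first disagreement with the log is at step 15, where the value should be acc = -82.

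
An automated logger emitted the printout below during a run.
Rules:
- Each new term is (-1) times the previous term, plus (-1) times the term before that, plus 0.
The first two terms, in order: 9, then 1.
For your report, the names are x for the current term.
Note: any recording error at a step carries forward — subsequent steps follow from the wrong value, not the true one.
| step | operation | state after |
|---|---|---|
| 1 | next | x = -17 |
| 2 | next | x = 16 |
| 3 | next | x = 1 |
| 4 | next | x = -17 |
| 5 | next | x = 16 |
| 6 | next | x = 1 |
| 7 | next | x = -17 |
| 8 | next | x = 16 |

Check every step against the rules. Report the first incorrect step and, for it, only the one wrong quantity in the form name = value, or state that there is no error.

Step 1: x = -1*(1) + (-1)*(9) + (0) = -10 — first mismatch against the printout.
Step 1 is the first one off; corrected, x = -10.

step 1, x = -10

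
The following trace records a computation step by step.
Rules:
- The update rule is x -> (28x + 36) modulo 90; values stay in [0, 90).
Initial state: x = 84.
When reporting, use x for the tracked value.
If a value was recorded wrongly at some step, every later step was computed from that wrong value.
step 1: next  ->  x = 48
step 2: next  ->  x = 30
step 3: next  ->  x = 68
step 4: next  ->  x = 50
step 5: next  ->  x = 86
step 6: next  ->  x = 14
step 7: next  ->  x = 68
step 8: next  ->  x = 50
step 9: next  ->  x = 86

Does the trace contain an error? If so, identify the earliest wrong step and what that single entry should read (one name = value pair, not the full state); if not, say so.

step 3, x = 66

1. x = (28*84 + 36) mod 90 = 48 (checks out)
2. x = (28*48 + 36) mod 90 = 30 (no discrepancy)
3. x = (28*30 + 36) mod 90 = 66 (first mismatch against the trace)
The audit stops at step 3: the recorded entry is wrong and should be x = 66.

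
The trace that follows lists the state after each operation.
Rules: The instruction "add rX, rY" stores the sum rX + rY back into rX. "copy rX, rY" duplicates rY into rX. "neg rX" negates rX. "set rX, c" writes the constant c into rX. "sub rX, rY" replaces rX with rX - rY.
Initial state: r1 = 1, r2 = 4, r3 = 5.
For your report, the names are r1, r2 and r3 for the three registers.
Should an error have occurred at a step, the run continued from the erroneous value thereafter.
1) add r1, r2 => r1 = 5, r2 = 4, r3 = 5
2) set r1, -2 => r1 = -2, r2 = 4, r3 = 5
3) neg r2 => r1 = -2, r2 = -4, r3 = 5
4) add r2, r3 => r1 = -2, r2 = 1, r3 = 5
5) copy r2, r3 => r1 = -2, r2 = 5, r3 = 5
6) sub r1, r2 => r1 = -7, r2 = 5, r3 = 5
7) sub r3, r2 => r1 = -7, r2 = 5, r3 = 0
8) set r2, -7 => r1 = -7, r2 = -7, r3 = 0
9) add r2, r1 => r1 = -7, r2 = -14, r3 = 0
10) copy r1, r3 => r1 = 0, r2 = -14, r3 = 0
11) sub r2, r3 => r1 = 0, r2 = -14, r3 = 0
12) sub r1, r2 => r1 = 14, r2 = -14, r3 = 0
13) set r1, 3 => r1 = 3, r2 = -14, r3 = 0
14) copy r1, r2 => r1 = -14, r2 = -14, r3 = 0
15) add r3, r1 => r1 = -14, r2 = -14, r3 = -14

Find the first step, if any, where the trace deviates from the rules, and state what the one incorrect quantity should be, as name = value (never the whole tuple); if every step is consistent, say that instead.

Recomputing the run from the initial state:
step 1: r1 = 5, r2 = 4, r3 = 5
step 2: r1 = -2, r2 = 4, r3 = 5
step 3: r1 = -2, r2 = -4, r3 = 5
step 4: r1 = -2, r2 = 1, r3 = 5
step 5: r1 = -2, r2 = 5, r3 = 5
step 6: r1 = -7, r2 = 5, r3 = 5
step 7: r1 = -7, r2 = 5, r3 = 0
step 8: r1 = -7, r2 = -7, r3 = 0
step 9: r1 = -7, r2 = -14, r3 = 0
step 10: r1 = 0, r2 = -14, r3 = 0
step 11: r1 = 0, r2 = -14, r3 = 0
step 12: r1 = 14, r2 = -14, r3 = 0
step 13: r1 = 3, r2 = -14, r3 = 0
step 14: r1 = -14, r2 = -14, r3 = 0
step 15: r1 = -14, r2 = -14, r3 = -14
This matches the trace at every step.

no error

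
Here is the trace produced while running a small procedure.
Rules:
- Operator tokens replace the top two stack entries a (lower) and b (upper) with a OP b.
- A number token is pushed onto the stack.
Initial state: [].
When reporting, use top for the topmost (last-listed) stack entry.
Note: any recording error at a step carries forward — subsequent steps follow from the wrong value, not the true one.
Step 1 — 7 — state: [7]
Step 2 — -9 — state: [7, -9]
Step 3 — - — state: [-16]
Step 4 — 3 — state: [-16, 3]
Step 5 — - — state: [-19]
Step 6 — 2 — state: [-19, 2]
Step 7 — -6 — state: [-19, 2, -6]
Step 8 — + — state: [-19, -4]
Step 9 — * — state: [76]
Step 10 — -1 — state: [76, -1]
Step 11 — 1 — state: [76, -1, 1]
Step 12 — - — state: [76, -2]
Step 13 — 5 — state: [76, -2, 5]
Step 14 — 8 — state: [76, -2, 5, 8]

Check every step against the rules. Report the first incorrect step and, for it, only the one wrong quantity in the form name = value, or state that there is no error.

step 3, top = 16

Recomputing the run from the initial state:
step 1: [7]
step 2: [7, -9]
step 3: [16]
step 4: [16, 3]
step 5: [13]
step 6: [13, 2]
step 7: [13, 2, -6]
step 8: [13, -4]
step 9: [-52]
step 10: [-52, -1]
step 11: [-52, -1, 1]
step 12: [-52, -2]
step 13: [-52, -2, 5]
step 14: [-52, -2, 5, 8]
The first disagreement with the trace is at step 3, where the value should be top = 16.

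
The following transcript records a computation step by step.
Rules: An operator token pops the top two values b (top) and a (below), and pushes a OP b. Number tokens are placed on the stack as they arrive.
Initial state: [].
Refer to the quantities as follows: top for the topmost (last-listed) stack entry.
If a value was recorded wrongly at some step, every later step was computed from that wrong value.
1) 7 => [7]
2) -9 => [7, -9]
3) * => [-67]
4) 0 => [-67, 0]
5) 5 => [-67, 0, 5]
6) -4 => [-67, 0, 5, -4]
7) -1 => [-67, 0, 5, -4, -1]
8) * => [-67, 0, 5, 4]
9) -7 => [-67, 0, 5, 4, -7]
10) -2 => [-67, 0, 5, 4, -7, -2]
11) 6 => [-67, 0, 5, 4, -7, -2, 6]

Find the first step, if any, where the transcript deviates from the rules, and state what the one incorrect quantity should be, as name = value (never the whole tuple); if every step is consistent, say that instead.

step 3, top = -63

Recomputing the run from the initial state:
step 1: [7]
step 2: [7, -9]
step 3: [-63]
step 4: [-63, 0]
step 5: [-63, 0, 5]
step 6: [-63, 0, 5, -4]
step 7: [-63, 0, 5, -4, -1]
step 8: [-63, 0, 5, 4]
step 9: [-63, 0, 5, 4, -7]
step 10: [-63, 0, 5, 4, -7, -2]
step 11: [-63, 0, 5, 4, -7, -2, 6]
The first disagreement with the transcript is at step 3, where the value should be top = -63.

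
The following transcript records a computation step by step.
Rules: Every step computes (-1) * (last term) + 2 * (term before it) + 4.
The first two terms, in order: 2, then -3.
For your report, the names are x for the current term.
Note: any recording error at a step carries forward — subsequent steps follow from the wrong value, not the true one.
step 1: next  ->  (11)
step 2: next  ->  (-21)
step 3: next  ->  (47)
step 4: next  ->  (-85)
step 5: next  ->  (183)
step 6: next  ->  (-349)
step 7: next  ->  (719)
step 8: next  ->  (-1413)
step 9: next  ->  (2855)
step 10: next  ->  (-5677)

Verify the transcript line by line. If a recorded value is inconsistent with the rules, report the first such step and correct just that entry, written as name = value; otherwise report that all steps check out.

step 1: x = -1*(-3) + (2)*(2) + (4) = 11 -> agrees with the transcript
step 2: x = -1*(11) + (2)*(-3) + (4) = -13 -> first mismatch against the transcript
That makes step 2 the first incorrect line — x = -13 is what it should show.

step 2, x = -13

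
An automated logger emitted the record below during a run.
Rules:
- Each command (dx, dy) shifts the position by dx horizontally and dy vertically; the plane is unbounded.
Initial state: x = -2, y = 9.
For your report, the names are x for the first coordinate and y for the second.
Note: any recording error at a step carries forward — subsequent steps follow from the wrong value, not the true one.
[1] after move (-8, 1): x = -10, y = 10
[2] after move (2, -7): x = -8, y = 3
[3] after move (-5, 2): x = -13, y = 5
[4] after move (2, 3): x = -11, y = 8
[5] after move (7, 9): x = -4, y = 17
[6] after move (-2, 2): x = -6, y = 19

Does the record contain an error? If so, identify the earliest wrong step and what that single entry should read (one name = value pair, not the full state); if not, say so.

step 1: x = -2 + (-8) = -10, y = 9 + (1) = 10 -> exactly as logged
step 2: x = -10 + (2) = -8, y = 10 + (-7) = 3 -> in agreement
step 3: x = -8 + (-5) = -13, y = 3 + (2) = 5 -> confirmed correct
step 4: x = -13 + (2) = -11, y = 5 + (3) = 8 -> verified
step 5: x = -11 + (7) = -4, y = 8 + (9) = 17 -> same as recorded
step 6: x = -4 + (-2) = -6, y = 17 + (2) = 19 -> no discrepancy
All steps check out; nothing to correct.

no error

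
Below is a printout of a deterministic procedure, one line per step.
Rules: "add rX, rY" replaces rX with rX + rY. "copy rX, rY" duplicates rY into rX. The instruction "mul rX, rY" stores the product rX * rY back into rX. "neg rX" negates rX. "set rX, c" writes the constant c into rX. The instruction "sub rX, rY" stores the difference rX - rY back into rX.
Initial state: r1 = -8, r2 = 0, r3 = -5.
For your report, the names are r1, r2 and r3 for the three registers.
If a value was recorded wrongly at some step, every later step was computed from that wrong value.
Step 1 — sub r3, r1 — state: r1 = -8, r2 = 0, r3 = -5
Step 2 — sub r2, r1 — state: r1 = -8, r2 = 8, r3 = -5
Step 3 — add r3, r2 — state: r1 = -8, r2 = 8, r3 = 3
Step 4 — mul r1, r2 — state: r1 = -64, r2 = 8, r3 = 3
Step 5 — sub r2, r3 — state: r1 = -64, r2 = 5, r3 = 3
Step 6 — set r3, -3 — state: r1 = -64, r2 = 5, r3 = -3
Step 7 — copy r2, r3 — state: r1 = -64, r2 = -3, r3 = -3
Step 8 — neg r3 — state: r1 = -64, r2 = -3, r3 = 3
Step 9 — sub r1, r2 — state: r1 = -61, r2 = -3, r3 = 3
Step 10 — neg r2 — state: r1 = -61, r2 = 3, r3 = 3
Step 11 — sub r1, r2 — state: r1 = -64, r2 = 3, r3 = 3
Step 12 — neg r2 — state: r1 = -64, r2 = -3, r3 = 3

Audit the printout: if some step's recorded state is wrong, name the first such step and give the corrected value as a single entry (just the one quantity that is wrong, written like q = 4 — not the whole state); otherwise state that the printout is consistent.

step 1, r3 = 3

Recomputing the run from the initial state:
step 1: r1 = -8, r2 = 0, r3 = 3
step 2: r1 = -8, r2 = 8, r3 = 3
step 3: r1 = -8, r2 = 8, r3 = 11
step 4: r1 = -64, r2 = 8, r3 = 11
step 5: r1 = -64, r2 = -3, r3 = 11
step 6: r1 = -64, r2 = -3, r3 = -3
step 7: r1 = -64, r2 = -3, r3 = -3
step 8: r1 = -64, r2 = -3, r3 = 3
step 9: r1 = -61, r2 = -3, r3 = 3
step 10: r1 = -61, r2 = 3, r3 = 3
step 11: r1 = -64, r2 = 3, r3 = 3
step 12: r1 = -64, r2 = -3, r3 = 3
The first disagreement with the printout is at step 1, where the value should be r3 = 3.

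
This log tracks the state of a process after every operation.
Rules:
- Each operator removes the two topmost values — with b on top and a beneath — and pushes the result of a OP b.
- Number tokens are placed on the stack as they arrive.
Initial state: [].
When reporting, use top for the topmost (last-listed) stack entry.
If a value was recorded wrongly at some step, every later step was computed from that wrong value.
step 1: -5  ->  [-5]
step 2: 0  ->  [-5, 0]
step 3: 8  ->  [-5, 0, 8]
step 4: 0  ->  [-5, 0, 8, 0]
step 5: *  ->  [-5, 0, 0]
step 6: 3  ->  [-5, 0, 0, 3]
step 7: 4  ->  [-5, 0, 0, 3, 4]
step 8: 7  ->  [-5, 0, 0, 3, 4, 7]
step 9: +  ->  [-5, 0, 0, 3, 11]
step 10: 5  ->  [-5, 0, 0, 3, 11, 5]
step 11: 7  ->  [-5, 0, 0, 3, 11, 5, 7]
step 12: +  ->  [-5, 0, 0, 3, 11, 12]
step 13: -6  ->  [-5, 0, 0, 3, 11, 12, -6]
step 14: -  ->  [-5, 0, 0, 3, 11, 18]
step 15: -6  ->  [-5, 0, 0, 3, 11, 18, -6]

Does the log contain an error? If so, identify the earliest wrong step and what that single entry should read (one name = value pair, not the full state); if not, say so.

no error

Recomputing the run from the initial state:
step 1: [-5]
step 2: [-5, 0]
step 3: [-5, 0, 8]
step 4: [-5, 0, 8, 0]
step 5: [-5, 0, 0]
step 6: [-5, 0, 0, 3]
step 7: [-5, 0, 0, 3, 4]
step 8: [-5, 0, 0, 3, 4, 7]
step 9: [-5, 0, 0, 3, 11]
step 10: [-5, 0, 0, 3, 11, 5]
step 11: [-5, 0, 0, 3, 11, 5, 7]
step 12: [-5, 0, 0, 3, 11, 12]
step 13: [-5, 0, 0, 3, 11, 12, -6]
step 14: [-5, 0, 0, 3, 11, 18]
step 15: [-5, 0, 0, 3, 11, 18, -6]
This matches the log at every step.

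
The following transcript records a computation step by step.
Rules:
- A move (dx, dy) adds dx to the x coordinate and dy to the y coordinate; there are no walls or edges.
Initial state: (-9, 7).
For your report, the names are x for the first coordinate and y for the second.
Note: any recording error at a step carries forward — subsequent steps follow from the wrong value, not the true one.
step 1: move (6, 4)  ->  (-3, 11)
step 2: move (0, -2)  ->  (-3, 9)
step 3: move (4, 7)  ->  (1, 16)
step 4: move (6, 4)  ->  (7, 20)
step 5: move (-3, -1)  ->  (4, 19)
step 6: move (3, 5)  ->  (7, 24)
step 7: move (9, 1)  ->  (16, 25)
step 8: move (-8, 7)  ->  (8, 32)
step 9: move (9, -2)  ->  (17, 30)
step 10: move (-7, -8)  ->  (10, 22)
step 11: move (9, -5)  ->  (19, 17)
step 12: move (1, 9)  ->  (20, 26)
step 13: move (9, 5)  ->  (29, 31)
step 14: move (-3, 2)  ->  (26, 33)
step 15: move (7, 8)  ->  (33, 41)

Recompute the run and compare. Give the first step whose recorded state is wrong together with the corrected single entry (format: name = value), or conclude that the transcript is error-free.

no error

1. x = -9 + (6) = -3, y = 7 + (4) = 11 (checks out)
2. x = -3 + (0) = -3, y = 11 + (-2) = 9 (consistent with the transcript)
3. x = -3 + (4) = 1, y = 9 + (7) = 16 (consistent with the transcript)
4. x = 1 + (6) = 7, y = 16 + (4) = 20 (checks out)
5. x = 7 + (-3) = 4, y = 20 + (-1) = 19 (consistent with the transcript)
6. x = 4 + (3) = 7, y = 19 + (5) = 24 (checks out)
7. x = 7 + (9) = 16, y = 24 + (1) = 25 (exactly as logged)
8. x = 16 + (-8) = 8, y = 25 + (7) = 32 (consistent with the transcript)
9. x = 8 + (9) = 17, y = 32 + (-2) = 30 (agrees with the transcript)
10. x = 17 + (-7) = 10, y = 30 + (-8) = 22 (matches)
11. x = 10 + (9) = 19, y = 22 + (-5) = 17 (matches)
12. x = 19 + (1) = 20, y = 17 + (9) = 26 (in agreement)
13. x = 20 + (9) = 29, y = 26 + (5) = 31 (exactly as logged)
14. x = 29 + (-3) = 26, y = 31 + (2) = 33 (consistent with the transcript)
15. x = 26 + (7) = 33, y = 33 + (8) = 41 (checks out)
All steps check out; nothing to correct.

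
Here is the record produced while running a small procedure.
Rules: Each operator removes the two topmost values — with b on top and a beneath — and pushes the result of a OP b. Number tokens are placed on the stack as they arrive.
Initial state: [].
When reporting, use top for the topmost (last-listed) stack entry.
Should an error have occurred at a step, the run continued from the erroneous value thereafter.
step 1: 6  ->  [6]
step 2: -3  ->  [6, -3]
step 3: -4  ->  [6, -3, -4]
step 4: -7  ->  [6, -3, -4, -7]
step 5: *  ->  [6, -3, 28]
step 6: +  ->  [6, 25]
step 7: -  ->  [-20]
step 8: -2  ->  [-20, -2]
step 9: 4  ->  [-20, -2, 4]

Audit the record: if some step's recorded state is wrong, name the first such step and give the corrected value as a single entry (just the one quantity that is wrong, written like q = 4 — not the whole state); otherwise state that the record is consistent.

Step 1: push 6: top = 6 — in agreement.
Step 2: push -3: top = -3 — exactly as logged.
Step 3: push -4: top = -4 — checks out.
Step 4: push -7: top = -7 — consistent with the record.
Step 5: -4 * -7 = 28 — agrees with the record.
Step 6: -3 + 28 = 25 — exactly as logged.
Step 7: 6 - 25 = -19 — the record disagrees here.
So the first discrepancy is step 7, where the right value is top = -19.

step 7, top = -19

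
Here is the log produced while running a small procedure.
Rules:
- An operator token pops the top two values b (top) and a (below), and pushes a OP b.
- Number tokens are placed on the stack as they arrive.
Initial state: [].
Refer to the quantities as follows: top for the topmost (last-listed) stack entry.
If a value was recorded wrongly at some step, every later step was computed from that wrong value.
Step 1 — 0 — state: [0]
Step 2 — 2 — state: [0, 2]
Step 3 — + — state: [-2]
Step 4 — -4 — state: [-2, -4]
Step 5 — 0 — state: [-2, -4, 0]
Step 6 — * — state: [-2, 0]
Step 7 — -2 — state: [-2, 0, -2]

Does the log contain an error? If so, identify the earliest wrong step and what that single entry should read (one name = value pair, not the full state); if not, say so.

Recomputing the run from the initial state:
step 1: [0]
step 2: [0, 2]
step 3: [2]
step 4: [2, -4]
step 5: [2, -4, 0]
step 6: [2, 0]
step 7: [2, 0, -2]
The first disagreement with the log is at step 3, where the value should be top = 2.

step 3, top = 2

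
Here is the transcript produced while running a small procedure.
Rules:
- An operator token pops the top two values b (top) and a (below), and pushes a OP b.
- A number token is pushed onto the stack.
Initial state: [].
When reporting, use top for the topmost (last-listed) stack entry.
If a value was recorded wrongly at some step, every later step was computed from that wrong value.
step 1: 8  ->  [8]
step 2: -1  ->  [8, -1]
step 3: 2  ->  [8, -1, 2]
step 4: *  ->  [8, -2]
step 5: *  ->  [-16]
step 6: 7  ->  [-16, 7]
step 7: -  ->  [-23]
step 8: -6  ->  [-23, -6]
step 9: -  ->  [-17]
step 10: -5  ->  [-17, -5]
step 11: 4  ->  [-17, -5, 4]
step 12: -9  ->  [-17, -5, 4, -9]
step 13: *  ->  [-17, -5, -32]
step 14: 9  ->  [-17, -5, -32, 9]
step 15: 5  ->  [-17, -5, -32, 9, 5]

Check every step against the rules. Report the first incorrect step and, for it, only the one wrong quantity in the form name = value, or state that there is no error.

1. push 8: top = 8 (checks out)
2. push -1: top = -1 (consistent with the transcript)
3. push 2: top = 2 (exactly as logged)
4. -1 * 2 = -2 (same as recorded)
5. 8 * -2 = -16 (verified)
6. push 7: top = 7 (verified)
7. -16 - 7 = -23 (checks out)
8. push -6: top = -6 (checks out)
9. -23 - -6 = -17 (exactly as logged)
10. push -5: top = -5 (exactly as logged)
11. push 4: top = 4 (verified)
12. push -9: top = -9 (exactly as logged)
13. 4 * -9 = -36 (the recorded entry deviates here)
First incorrect step: 13; the correct value is top = -36.

step 13, top = -36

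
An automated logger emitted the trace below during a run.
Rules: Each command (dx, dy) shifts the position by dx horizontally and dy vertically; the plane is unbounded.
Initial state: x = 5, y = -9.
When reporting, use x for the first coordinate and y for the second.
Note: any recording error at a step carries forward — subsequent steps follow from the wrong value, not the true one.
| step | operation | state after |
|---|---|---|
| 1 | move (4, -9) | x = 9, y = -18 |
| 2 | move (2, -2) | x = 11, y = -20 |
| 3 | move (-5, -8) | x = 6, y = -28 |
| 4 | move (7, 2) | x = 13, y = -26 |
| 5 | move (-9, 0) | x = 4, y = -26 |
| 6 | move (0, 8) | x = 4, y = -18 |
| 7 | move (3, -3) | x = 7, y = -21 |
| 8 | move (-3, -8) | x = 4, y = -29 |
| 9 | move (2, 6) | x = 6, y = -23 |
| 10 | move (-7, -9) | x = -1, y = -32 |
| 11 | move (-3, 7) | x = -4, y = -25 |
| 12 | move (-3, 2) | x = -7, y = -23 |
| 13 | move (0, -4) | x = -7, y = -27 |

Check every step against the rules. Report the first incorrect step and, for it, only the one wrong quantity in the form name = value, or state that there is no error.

no error

Recomputing the run from the initial state:
step 1: x = 9, y = -18
step 2: x = 11, y = -20
step 3: x = 6, y = -28
step 4: x = 13, y = -26
step 5: x = 4, y = -26
step 6: x = 4, y = -18
step 7: x = 7, y = -21
step 8: x = 4, y = -29
step 9: x = 6, y = -23
step 10: x = -1, y = -32
step 11: x = -4, y = -25
step 12: x = -7, y = -23
step 13: x = -7, y = -27
This matches the trace at every step.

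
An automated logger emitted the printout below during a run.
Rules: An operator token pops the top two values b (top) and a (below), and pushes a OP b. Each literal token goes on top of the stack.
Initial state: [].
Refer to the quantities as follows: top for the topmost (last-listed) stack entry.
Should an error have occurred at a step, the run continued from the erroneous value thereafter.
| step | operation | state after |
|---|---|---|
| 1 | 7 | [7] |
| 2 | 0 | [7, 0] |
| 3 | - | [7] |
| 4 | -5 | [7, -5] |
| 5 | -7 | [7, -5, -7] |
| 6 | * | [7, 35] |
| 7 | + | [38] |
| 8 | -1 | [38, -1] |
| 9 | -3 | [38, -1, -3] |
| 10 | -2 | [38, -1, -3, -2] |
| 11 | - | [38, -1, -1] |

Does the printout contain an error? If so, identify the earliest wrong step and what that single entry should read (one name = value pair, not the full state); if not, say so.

1. push 7: top = 7 (consistent with the printout)
2. push 0: top = 0 (matches)
3. 7 - 0 = 7 (exactly as logged)
4. push -5: top = -5 (agrees with the printout)
5. push -7: top = -7 (confirmed correct)
6. -5 * -7 = 35 (exactly as logged)
7. 7 + 35 = 42 (the recorded entry deviates here)
First deviation found at step 7; the corrected entry is top = 42.

step 7, top = 42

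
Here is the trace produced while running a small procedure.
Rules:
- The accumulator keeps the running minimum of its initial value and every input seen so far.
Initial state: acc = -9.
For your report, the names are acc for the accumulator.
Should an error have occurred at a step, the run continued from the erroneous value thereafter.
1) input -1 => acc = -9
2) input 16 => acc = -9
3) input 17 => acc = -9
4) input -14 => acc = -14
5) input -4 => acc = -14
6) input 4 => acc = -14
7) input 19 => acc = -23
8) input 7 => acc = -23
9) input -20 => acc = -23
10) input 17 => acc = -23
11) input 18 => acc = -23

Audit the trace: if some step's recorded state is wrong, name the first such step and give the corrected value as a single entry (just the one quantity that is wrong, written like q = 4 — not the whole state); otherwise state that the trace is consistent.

step 1: acc = min(-9, -1) = -9 -> same as recorded
step 2: acc = min(-9, 16) = -9 -> consistent with the trace
step 3: acc = min(-9, 17) = -9 -> agrees with the trace
step 4: acc = min(-9, -14) = -14 -> matches
step 5: acc = min(-14, -4) = -14 -> verified
step 6: acc = min(-14, 4) = -14 -> agrees with the trace
step 7: acc = min(-14, 19) = -14 -> the recorded entry deviates here
Conclusion: step 7 carries the first error; the entry should be acc = -14.

step 7, acc = -14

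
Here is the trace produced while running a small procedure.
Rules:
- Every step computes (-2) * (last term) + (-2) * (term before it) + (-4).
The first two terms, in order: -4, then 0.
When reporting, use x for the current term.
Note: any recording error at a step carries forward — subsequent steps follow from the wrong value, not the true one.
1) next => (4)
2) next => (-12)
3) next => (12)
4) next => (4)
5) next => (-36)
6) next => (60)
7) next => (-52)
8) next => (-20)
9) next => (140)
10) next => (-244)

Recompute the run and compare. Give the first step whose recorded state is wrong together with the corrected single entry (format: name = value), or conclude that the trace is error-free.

step 4, x = -4

step 1: x = -2*(0) + (-2)*(-4) + (-4) = 4 -> in agreement
step 2: x = -2*(4) + (-2)*(0) + (-4) = -12 -> matches
step 3: x = -2*(-12) + (-2)*(4) + (-4) = 12 -> no discrepancy
step 4: x = -2*(12) + (-2)*(-12) + (-4) = -4 -> first mismatch against the trace
First deviation found at step 4; the corrected entry is x = -4.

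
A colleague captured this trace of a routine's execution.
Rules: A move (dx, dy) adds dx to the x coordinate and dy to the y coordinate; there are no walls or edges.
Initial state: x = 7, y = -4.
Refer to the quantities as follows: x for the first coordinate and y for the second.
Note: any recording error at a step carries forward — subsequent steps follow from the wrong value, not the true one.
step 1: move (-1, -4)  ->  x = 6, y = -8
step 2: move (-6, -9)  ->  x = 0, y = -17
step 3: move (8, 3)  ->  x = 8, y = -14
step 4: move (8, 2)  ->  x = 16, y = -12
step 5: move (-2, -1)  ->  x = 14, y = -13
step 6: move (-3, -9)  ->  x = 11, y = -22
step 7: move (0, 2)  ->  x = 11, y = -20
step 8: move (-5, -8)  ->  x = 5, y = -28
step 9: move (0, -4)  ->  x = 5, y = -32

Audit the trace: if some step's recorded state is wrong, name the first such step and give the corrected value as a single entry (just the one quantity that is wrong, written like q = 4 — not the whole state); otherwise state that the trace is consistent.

step 8, x = 6

Recomputing the run from the initial state:
step 1: x = 6, y = -8
step 2: x = 0, y = -17
step 3: x = 8, y = -14
step 4: x = 16, y = -12
step 5: x = 14, y = -13
step 6: x = 11, y = -22
step 7: x = 11, y = -20
step 8: x = 6, y = -28
step 9: x = 6, y = -32
The first disagreement with the trace is at step 8, where the value should be x = 6.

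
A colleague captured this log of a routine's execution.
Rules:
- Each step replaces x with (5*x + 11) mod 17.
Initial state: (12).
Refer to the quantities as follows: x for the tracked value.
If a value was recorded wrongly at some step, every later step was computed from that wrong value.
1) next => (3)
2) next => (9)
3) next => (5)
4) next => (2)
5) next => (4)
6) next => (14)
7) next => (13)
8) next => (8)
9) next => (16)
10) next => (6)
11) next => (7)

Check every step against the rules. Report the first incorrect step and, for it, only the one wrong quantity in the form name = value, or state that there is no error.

Recomputing the run from the initial state:
step 1: x = 3
step 2: x = 9
step 3: x = 5
step 4: x = 2
step 5: x = 4
step 6: x = 14
step 7: x = 13
step 8: x = 8
step 9: x = 0
step 10: x = 11
step 11: x = 15
The first disagreement with the log is at step 9, where the value should be x = 0.

step 9, x = 0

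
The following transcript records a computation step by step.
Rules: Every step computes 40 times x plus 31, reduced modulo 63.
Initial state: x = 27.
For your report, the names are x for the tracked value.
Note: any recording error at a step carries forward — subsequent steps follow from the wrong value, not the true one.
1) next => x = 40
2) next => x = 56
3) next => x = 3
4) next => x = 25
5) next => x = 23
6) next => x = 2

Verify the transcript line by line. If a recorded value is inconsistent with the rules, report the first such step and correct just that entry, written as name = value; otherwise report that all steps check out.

step 6, x = 6

step 1: x = (40*27 + 31) mod 63 = 40 -> agrees with the transcript
step 2: x = (40*40 + 31) mod 63 = 56 -> verified
step 3: x = (40*56 + 31) mod 63 = 3 -> confirmed correct
step 4: x = (40*3 + 31) mod 63 = 25 -> matches
step 5: x = (40*25 + 31) mod 63 = 23 -> checks out
step 6: x = (40*23 + 31) mod 63 = 6 -> the transcript disagrees here
So the first discrepancy is step 6, where the right value is x = 6.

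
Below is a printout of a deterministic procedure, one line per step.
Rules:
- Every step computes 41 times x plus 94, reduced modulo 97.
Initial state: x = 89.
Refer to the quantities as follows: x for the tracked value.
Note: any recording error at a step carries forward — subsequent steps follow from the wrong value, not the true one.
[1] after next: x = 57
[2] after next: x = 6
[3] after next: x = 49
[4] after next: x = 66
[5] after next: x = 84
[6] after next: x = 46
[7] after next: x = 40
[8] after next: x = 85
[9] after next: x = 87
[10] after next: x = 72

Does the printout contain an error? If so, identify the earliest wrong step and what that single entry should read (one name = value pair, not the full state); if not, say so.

step 1: x = (41*89 + 94) mod 97 = 57 -> verified
step 2: x = (41*57 + 94) mod 97 = 6 -> checks out
step 3: x = (41*6 + 94) mod 97 = 49 -> matches
step 4: x = (41*49 + 94) mod 97 = 66 -> checks out
step 5: x = (41*66 + 94) mod 97 = 84 -> confirmed correct
step 6: x = (41*84 + 94) mod 97 = 46 -> consistent with the printout
step 7: x = (41*46 + 94) mod 97 = 40 -> matches
step 8: x = (41*40 + 94) mod 97 = 85 -> no discrepancy
step 9: x = (41*85 + 94) mod 97 = 87 -> confirmed correct
step 10: x = (41*87 + 94) mod 97 = 72 -> checks out
The whole run recomputes cleanly — no discrepancies.

no error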